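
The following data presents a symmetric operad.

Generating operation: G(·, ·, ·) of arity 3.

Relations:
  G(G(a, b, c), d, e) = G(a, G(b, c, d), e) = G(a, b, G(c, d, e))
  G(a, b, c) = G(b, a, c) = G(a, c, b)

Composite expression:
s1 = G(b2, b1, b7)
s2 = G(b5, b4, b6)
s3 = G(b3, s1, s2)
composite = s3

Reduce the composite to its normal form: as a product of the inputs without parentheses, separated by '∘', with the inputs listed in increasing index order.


Key point: G commutes, so take the b-inputs in any fixed order.
G(b2, b1, b7) reduces to b2 ∘ b1 ∘ b7
G(b5, b4, b6) reduces to b5 ∘ b4 ∘ b6
G(b3, G(b2, b1, b7), G(b5, b4, b6)) reduces to b3 ∘ b2 ∘ b1 ∘ b7 ∘ b5 ∘ b4 ∘ b6
sorting the factors by input index: b1 ∘ b2 ∘ b3 ∘ b4 ∘ b5 ∘ b6 ∘ b7

b1 ∘ b2 ∘ b3 ∘ b4 ∘ b5 ∘ b6 ∘ b7


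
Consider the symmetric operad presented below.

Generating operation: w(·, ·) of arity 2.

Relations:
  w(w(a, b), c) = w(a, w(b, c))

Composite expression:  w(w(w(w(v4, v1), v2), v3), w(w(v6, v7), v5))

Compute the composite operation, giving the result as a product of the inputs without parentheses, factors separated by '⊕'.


v4 ⊕ v1 ⊕ v2 ⊕ v3 ⊕ v6 ⊕ v7 ⊕ v5


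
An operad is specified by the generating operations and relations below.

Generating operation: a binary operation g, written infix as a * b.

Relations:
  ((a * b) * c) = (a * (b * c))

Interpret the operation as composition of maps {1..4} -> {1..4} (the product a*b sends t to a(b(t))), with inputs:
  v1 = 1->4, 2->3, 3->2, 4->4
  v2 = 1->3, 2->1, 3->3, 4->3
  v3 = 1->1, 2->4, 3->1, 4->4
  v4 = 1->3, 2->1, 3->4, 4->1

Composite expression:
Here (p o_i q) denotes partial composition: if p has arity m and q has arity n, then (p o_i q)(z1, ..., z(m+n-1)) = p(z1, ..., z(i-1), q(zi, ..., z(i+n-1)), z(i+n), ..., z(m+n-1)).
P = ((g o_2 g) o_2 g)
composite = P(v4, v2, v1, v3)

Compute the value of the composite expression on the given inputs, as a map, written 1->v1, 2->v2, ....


(v2 * v1) = 1->3, 2->3, 3->1, 4->3
((v2 * v1) * v3) = 1->3, 2->3, 3->3, 4->3
(v4 * ((v2 * v1) * v3)) = 1->4, 2->4, 3->4, 4->4

1->4, 2->4, 3->4, 4->4


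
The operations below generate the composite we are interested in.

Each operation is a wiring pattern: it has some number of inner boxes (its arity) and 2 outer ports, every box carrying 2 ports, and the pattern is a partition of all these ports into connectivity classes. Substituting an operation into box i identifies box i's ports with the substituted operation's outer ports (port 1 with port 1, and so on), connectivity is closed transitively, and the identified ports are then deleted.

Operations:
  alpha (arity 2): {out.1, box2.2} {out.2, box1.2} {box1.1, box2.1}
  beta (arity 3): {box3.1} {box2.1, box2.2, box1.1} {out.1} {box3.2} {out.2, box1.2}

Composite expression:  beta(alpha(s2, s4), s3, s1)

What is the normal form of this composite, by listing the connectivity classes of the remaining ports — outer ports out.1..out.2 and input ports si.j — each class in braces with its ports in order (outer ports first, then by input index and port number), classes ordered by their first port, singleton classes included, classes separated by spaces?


{out.1} {out.2, s2.2} {s1.1} {s1.2} {s2.1, s4.1} {s3.1, s3.2, s4.2}


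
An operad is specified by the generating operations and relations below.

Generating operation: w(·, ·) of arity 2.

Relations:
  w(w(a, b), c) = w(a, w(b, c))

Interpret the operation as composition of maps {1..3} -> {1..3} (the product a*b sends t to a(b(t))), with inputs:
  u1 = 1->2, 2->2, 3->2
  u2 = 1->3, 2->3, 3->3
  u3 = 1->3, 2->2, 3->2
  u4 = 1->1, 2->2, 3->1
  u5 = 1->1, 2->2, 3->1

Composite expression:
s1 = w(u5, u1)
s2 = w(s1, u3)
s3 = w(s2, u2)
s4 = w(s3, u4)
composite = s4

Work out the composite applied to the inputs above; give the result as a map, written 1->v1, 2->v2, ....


1->2, 2->2, 3->2


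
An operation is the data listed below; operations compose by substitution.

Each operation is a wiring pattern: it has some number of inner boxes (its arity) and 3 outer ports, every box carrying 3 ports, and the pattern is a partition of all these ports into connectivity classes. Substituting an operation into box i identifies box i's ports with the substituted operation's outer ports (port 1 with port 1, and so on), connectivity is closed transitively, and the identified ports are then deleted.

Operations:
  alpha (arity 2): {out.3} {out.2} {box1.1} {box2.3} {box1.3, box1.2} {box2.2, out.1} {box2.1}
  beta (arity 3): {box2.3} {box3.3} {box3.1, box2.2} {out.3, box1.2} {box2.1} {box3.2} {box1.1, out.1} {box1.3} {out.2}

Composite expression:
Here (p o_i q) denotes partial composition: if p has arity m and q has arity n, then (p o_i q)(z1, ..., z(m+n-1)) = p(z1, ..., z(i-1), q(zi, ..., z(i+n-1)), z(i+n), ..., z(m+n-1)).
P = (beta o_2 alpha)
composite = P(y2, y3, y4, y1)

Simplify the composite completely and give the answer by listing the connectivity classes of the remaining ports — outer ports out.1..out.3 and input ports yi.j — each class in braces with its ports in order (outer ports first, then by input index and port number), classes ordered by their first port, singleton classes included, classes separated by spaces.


{out.1, y2.1} {out.2} {out.3, y2.2} {y1.1} {y1.2} {y1.3} {y2.3} {y3.1} {y3.2, y3.3} {y4.1} {y4.2} {y4.3}

Substituting into beta glues patterns; closure does the rest.
composing alpha on (y3, y4), with out.j its own outer ports: {out.1, y4.2} {out.2} {out.3} {y3.1} {y3.2, y3.3} {y4.1} {y4.3}
composing beta on (y2, y3, y4, y1), with out.j its own outer ports: {out.1, y2.1} {out.2} {out.3, y2.2} {y1.1} {y1.2} {y1.3} {y2.3} {y3.1} {y3.2, y3.3} {y4.1} {y4.2} {y4.3}


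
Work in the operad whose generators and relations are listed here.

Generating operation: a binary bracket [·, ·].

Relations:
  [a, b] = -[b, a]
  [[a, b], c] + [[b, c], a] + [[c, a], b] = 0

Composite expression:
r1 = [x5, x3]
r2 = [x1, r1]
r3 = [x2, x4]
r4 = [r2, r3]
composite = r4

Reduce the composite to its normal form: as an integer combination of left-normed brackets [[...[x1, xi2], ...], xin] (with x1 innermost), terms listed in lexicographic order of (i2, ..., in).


-[[[[x1, x3], x5], x2], x4] + [[[[x1, x3], x5], x4], x2] + [[[[x1, x5], x3], x2], x4] - [[[[x1, x5], x3], x4], x2]

In the tensor algebra, words opening x1 carry the x1-anchored form.
Composite bracket: [[x1, [x5, x3]], [x2, x4]]
Full expansion: 16 signed words from ab - ba (2^4 = 16).
Words beginning with x1 determine it all:
  word x1x3x5x2x4 has sign -1, contributing -[[[[x1, x3], x5], x2], x4]
  word x1x3x5x4x2 has sign +1, contributing +[[[[x1, x3], x5], x4], x2]
  word x1x5x3x2x4 has sign +1, contributing +[[[[x1, x5], x3], x2], x4]
  word x1x5x3x4x2 has sign -1, contributing -[[[[x1, x5], x3], x4], x2]


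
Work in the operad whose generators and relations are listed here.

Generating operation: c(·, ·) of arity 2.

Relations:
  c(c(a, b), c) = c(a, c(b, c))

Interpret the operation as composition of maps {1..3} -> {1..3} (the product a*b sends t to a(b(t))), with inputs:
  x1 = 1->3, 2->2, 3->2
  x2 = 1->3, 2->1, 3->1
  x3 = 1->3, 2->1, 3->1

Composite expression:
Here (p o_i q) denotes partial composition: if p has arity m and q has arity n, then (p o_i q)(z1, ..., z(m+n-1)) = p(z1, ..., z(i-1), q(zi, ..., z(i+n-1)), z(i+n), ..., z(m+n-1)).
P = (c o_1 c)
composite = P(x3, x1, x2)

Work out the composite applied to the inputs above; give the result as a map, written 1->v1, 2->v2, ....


1->1, 2->1, 3->1

c(x3, x1) = 1->1, 2->1, 3->1
c(c(x3, x1), x2) = 1->1, 2->1, 3->1


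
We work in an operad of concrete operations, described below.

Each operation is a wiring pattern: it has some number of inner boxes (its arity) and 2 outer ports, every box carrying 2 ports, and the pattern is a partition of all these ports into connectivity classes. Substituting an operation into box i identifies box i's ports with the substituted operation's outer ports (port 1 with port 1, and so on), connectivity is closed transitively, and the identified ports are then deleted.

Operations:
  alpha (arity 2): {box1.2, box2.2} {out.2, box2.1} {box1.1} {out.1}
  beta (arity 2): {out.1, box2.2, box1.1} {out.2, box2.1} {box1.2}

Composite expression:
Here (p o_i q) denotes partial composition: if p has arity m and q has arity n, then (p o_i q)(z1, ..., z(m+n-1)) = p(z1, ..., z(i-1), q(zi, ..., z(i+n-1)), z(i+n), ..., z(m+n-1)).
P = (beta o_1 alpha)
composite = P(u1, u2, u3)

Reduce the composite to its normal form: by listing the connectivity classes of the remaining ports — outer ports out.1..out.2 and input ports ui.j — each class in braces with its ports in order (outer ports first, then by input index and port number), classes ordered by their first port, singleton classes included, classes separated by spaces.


{out.1, u3.2} {out.2, u3.1} {u1.1} {u1.2, u2.2} {u2.1}

After gluing at beta, chains via deleted ports link the u-ports.
stage alpha: inputs (u1, u2), connectivity {out.1} {out.2, u2.1} {u1.1} {u1.2, u2.2}, out.j its boundary
stage beta: inputs (u1, u2, u3), connectivity {out.1, u3.2} {out.2, u3.1} {u1.1} {u1.2, u2.2} {u2.1}, out.j its boundary


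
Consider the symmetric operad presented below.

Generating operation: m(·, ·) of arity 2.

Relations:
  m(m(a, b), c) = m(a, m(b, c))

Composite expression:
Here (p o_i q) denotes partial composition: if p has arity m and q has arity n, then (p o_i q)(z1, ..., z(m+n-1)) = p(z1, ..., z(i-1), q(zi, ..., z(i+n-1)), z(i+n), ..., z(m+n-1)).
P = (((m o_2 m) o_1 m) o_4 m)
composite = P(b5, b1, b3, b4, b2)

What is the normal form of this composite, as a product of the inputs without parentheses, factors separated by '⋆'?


All parenthesizations of m agree; list the b-inputs left to right.
m(b5, b1) collapses to b5 ⋆ b1
m(b4, b2) collapses to b4 ⋆ b2
m(b3, m(b4, b2)) collapses to b3 ⋆ b4 ⋆ b2
m(m(b5, b1), m(b3, m(b4, b2))) collapses to b5 ⋆ b1 ⋆ b3 ⋆ b4 ⋆ b2

b5 ⋆ b1 ⋆ b3 ⋆ b4 ⋆ b2


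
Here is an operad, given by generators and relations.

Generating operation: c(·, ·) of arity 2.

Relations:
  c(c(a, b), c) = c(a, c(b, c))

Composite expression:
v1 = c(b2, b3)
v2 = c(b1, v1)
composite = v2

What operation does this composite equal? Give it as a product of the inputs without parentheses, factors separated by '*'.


b1 * b2 * b3

Every regrouping of c is equal, so read the b-inputs in written order.
c(b2, b3) collapses to b2 * b3
c(b1, c(b2, b3)) collapses to b1 * b2 * b3


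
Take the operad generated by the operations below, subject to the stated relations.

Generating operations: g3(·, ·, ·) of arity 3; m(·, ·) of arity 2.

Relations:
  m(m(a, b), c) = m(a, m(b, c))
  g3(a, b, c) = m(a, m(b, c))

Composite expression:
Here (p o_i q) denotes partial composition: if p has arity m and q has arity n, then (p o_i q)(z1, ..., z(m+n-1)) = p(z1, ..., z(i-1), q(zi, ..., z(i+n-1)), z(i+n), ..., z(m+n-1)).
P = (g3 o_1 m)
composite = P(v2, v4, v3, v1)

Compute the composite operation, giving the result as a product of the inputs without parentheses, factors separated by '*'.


All parenthesizations of g3 agree; list the v-inputs left to right.
m(v2, v4) linearizes to v2 * v4
g3(m(v2, v4), v3, v1) linearizes to v2 * v4 * v3 * v1

v2 * v4 * v3 * v1


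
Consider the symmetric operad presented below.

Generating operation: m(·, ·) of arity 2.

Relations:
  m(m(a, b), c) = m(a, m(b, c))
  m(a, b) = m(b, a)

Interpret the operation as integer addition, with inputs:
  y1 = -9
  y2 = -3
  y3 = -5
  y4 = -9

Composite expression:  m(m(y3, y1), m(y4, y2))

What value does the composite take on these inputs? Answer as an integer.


m(y3, y1) = -14
m(y4, y2) = -12
m(m(y3, y1), m(y4, y2)) = -26

-26


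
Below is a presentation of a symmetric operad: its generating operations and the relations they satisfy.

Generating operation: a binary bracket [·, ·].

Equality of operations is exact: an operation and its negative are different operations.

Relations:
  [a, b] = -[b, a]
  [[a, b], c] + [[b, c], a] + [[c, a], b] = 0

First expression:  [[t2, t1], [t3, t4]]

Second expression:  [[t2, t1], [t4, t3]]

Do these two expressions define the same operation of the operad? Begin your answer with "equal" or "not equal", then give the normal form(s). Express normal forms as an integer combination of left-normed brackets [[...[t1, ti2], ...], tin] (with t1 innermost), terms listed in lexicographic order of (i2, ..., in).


In normal form, the first expression is -[[[t1, t2], t3], t4] + [[[t1, t2], t4], t3]
In normal form, the second expression is [[[t1, t2], t3], t4] - [[[t1, t2], t4], t3]
No match — not equal.

not equal: they reduce to -[[[t1, t2], t3], t4] + [[[t1, t2], t4], t3] and [[[t1, t2], t3], t4] - [[[t1, t2], t4], t3]


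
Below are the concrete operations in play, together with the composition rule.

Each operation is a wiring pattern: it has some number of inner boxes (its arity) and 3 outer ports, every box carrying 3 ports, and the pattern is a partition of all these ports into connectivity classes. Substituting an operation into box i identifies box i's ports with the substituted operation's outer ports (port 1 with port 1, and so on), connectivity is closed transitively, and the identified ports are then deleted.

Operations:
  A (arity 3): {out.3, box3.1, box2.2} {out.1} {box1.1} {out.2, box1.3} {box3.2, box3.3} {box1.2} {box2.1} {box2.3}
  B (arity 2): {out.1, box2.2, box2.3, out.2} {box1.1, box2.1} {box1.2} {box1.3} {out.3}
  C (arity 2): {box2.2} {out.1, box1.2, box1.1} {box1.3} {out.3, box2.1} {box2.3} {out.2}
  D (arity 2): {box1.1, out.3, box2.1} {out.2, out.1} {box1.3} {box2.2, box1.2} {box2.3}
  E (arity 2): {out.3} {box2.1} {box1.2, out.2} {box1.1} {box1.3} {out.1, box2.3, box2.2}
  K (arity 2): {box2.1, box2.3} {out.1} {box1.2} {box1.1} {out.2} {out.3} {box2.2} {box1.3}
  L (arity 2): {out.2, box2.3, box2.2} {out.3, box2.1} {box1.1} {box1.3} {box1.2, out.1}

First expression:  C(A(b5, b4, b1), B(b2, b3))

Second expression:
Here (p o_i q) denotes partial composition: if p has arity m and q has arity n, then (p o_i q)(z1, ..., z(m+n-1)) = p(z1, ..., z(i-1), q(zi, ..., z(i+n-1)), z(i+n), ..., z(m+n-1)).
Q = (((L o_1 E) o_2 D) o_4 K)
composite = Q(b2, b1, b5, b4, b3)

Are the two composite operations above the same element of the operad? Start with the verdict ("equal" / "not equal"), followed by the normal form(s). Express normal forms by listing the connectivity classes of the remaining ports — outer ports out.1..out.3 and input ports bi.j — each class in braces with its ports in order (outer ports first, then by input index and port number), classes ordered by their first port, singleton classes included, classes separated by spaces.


not equal — first {out.1, b5.3} {out.2} {out.3, b3.2, b3.3} {b1.1, b4.2} {b1.2, b1.3} {b2.1, b3.1} {b2.2} {b2.3} {b4.1} {b4.3} {b5.1} {b5.2}, second {out.1, b2.2} {out.2} {out.3} {b1.1, b5.1} {b1.2, b5.2} {b1.3} {b2.1} {b2.3} {b3.1, b3.3} {b3.2} {b4.1} {b4.2} {b4.3} {b5.3}

Reducing the first expression gives {out.1, b5.3} {out.2} {out.3, b3.2, b3.3} {b1.1, b4.2} {b1.2, b1.3} {b2.1, b3.1} {b2.2} {b2.3} {b4.1} {b4.3} {b5.1} {b5.2}
Reducing the second expression gives {out.1, b2.2} {out.2} {out.3} {b1.1, b5.1} {b1.2, b5.2} {b1.3} {b2.1} {b2.3} {b3.1, b3.3} {b3.2} {b4.1} {b4.2} {b4.3} {b5.3}
The forms do not match — not equal.


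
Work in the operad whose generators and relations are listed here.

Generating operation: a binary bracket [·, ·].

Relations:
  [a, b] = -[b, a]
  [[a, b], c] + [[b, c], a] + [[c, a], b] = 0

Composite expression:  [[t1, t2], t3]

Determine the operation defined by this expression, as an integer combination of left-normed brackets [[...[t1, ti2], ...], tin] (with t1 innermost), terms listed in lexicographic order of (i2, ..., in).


A multilinear Lie element is pinned by t1-initial words (t1 innermost).
Composite bracket: [[t1, t2], t3]
Full expansion: 4 signed words from ab - ba (2^2 = 4).
Only words starting with t1 matter:
  from t1t2t3, sign +1: term +[[t1, t2], t3]

[[t1, t2], t3]


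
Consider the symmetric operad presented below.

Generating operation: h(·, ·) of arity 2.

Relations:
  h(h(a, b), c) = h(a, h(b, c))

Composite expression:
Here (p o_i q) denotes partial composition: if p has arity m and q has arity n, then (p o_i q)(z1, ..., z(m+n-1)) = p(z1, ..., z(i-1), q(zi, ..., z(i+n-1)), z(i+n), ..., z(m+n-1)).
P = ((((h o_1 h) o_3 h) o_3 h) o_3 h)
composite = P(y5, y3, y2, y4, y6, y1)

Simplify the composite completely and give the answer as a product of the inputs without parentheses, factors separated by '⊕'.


y5 ⊕ y3 ⊕ y2 ⊕ y4 ⊕ y6 ⊕ y1


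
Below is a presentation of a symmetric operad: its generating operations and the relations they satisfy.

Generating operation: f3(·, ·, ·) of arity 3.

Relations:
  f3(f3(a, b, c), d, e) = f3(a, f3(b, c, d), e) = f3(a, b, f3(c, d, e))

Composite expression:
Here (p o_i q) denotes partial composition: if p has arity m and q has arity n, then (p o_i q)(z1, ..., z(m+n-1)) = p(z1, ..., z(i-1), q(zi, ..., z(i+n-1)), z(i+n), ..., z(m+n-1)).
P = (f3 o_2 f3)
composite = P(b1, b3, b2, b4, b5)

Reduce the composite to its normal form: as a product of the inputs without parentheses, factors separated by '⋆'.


b1 ⋆ b3 ⋆ b2 ⋆ b4 ⋆ b5

Key point: f3 is associative — brackets drop, the b-order remains.
f3(b3, b2, b4) collapses to b3 ⋆ b2 ⋆ b4
f3(b1, f3(b3, b2, b4), b5) collapses to b1 ⋆ b3 ⋆ b2 ⋆ b4 ⋆ b5


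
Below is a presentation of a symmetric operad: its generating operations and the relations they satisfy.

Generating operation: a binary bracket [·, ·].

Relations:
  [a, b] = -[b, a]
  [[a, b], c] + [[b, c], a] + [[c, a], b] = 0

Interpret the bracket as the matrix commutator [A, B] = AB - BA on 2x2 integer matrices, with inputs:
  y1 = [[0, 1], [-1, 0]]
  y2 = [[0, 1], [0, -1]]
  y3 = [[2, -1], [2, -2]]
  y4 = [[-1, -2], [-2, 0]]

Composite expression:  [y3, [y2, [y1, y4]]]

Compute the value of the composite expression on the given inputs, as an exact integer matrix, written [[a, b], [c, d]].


[[-17, 38], [8, 17]]

[y1, y4] = [[-4, 1], [1, 4]]
[y2, [y1, y4]] = [[1, 9], [-1, -1]]
[y3, [y2, [y1, y4]]] = [[-17, 38], [8, 17]]


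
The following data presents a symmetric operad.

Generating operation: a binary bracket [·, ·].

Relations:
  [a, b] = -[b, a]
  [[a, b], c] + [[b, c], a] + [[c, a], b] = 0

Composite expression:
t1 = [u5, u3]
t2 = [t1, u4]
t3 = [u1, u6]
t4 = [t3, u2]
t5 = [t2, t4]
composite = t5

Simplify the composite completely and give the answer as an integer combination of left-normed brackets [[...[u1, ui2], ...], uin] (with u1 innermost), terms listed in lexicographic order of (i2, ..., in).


[[[[[u1, u6], u2], u3], u5], u4] - [[[[[u1, u6], u2], u4], u3], u5] + [[[[[u1, u6], u2], u4], u5], u3] - [[[[[u1, u6], u2], u5], u3], u4]

Antisymmetry and Jacobi reduce to u1-anchored left-normed brackets.
Composite bracket: [[[u5, u3], u4], [[u1, u6], u2]]
Expanding via [a, b] = ab - ba: 32 signed words (2^5 = 32).
The u1-initial words carry the normal form:
  word u1u6u2u3u5u4 has sign +1, contributing +[[[[[u1, u6], u2], u3], u5], u4]
  word u1u6u2u4u3u5 has sign -1, contributing -[[[[[u1, u6], u2], u4], u3], u5]
  word u1u6u2u4u5u3 has sign +1, contributing +[[[[[u1, u6], u2], u4], u5], u3]
  word u1u6u2u5u3u4 has sign -1, contributing -[[[[[u1, u6], u2], u5], u3], u4]


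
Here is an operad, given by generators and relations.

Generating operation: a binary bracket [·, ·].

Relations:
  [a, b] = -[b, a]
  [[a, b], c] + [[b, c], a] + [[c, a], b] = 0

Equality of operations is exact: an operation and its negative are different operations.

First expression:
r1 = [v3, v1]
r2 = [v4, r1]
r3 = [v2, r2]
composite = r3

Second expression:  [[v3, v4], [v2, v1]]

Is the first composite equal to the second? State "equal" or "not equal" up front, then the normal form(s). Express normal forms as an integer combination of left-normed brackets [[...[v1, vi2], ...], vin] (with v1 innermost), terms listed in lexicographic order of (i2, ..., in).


not equal; the first gives -[[[v1, v3], v4], v2] and the second [[[v1, v2], v3], v4] - [[[v1, v2], v4], v3]

Normal form of the first expression: -[[[v1, v3], v4], v2]
Normal form of the second expression: [[[v1, v2], v3], v4] - [[[v1, v2], v4], v3]
Different reductions; not equal.


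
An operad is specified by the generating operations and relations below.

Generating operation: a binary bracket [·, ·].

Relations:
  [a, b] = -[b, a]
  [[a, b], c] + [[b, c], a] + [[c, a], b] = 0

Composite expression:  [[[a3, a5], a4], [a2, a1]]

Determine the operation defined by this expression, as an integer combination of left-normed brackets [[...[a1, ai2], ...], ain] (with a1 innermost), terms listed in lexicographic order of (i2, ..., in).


[[[[a1, a2], a3], a5], a4] - [[[[a1, a2], a4], a3], a5] + [[[[a1, a2], a4], a5], a3] - [[[[a1, a2], a5], a3], a4]

A multilinear Lie element is pinned by a1-initial words (a1 innermost).
Composite bracket: [[[a3, a5], a4], [a2, a1]]
Full expansion: 16 signed words from ab - ba (2^4 = 16).
The a1-initial words carry the normal form:
  from a1a2a3a5a4, sign +1: term +[[[[a1, a2], a3], a5], a4]
  from a1a2a4a3a5, sign -1: term -[[[[a1, a2], a4], a3], a5]
  from a1a2a4a5a3, sign +1: term +[[[[a1, a2], a4], a5], a3]
  from a1a2a5a3a4, sign -1: term -[[[[a1, a2], a5], a3], a4]


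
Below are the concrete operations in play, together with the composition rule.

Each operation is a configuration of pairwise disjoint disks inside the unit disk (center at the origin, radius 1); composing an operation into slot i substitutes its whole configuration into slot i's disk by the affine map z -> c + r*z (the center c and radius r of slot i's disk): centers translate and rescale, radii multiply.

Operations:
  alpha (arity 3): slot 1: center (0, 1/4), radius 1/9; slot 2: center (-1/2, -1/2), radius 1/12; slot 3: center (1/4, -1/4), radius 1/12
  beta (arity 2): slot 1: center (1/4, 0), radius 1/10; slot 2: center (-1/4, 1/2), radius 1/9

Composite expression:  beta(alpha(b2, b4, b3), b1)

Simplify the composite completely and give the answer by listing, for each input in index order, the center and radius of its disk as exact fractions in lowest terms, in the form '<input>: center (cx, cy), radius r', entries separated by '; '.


b1: center (-1/4, 1/2), radius 1/9; b2: center (1/4, 1/40), radius 1/90; b3: center (11/40, -1/40), radius 1/120; b4: center (1/5, -1/20), radius 1/120

Affine substitution under beta: radii multiply and b-centers shift.
b2: after 2 affine steps, its disk has center (1/4, 1/40), radius 1/90
b4: after 2 affine steps, its disk has center (1/5, -1/20), radius 1/120
b3: after 2 affine steps, its disk has center (11/40, -1/40), radius 1/120
b1: after 1 affine step, its disk has center (-1/4, 1/2), radius 1/9


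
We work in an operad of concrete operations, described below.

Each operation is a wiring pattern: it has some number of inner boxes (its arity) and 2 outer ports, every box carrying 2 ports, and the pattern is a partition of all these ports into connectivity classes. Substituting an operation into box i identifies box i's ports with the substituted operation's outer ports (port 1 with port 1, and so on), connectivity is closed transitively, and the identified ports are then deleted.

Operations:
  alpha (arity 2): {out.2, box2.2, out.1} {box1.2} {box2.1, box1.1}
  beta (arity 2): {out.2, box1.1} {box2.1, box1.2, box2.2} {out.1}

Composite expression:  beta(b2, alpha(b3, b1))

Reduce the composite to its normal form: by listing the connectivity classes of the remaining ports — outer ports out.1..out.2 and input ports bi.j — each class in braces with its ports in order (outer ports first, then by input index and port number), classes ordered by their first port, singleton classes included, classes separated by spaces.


{out.1} {out.2, b2.1} {b1.1, b3.1} {b1.2, b2.2} {b3.2}

Two ports join when wires chain via beta-identified ports.
alpha over (b3, b1) gives {out.1, out.2, b1.2} {b1.1, b3.1} {b3.2}, out.j being that stage's outer ports
beta over (b2, b3, b1) gives {out.1} {out.2, b2.1} {b1.1, b3.1} {b1.2, b2.2} {b3.2}, out.j being that stage's outer ports


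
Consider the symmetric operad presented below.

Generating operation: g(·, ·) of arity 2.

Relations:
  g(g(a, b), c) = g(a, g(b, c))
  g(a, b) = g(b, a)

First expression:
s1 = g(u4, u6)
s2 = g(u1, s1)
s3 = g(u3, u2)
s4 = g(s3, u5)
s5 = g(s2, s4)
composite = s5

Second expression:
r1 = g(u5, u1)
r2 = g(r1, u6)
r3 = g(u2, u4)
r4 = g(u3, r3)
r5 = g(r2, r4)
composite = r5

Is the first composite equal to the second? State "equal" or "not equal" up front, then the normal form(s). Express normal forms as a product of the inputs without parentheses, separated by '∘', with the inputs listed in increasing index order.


Reducing the first expression gives u1 ∘ u2 ∘ u3 ∘ u4 ∘ u5 ∘ u6
Reducing the second expression gives u1 ∘ u2 ∘ u3 ∘ u4 ∘ u5 ∘ u6
One common form — equal.

equal; the common form is u1 ∘ u2 ∘ u3 ∘ u4 ∘ u5 ∘ u6


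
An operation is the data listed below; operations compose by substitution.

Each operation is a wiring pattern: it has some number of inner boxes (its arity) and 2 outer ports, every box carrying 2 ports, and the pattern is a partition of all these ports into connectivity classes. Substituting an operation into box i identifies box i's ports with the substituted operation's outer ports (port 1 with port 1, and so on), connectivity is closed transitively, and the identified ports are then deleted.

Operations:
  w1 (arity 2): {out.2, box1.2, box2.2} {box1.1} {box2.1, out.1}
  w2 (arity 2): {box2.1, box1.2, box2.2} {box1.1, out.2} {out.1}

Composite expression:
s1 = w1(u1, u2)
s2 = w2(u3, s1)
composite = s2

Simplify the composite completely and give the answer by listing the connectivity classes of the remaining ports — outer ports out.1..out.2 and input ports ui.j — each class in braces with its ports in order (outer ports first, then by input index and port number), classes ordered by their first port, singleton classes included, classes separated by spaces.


{out.1} {out.2, u3.1} {u1.1} {u1.2, u2.1, u2.2, u3.2}


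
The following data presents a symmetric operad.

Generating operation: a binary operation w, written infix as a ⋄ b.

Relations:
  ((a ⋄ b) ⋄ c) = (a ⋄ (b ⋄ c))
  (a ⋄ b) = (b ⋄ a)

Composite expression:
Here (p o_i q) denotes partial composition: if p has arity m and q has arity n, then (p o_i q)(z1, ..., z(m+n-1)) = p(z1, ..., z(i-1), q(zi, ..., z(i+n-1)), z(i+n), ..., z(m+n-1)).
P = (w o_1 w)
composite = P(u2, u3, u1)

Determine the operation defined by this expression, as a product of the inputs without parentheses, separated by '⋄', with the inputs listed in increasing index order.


With w associative and commutative, the u-input set is all that matters.
(u2 ⋄ u3) collapses to u2 ⋄ u3
((u2 ⋄ u3) ⋄ u1) collapses to u2 ⋄ u3 ⋄ u1
rearranged into index order: u1 ⋄ u2 ⋄ u3

u1 ⋄ u2 ⋄ u3


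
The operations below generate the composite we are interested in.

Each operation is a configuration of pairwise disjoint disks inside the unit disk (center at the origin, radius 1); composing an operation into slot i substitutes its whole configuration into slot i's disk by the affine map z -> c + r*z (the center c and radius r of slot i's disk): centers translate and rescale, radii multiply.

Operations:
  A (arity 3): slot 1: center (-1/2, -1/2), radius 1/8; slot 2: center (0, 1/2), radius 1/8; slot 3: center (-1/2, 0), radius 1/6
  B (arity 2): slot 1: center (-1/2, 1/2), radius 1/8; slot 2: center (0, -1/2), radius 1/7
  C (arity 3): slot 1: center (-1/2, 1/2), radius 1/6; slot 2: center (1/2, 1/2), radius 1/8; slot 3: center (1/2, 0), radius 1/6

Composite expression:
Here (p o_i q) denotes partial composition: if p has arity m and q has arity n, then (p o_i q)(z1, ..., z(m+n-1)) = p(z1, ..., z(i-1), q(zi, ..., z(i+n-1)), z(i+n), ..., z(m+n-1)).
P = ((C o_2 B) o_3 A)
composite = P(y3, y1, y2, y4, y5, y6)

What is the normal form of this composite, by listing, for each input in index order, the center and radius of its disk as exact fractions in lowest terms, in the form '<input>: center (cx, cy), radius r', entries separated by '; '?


y1: center (7/16, 9/16), radius 1/64; y2: center (55/112, 3/7), radius 1/448; y3: center (-1/2, 1/2), radius 1/6; y4: center (1/2, 25/56), radius 1/448; y5: center (55/112, 7/16), radius 1/336; y6: center (1/2, 0), radius 1/6

Each y-disk chains the slot maps above it in C; radii multiply.
input y3: applying the 1 nested substitution gives center (-1/2, 1/2), radius 1/6
input y1: applying the 2 nested substitutions gives center (7/16, 9/16), radius 1/64
input y2: applying the 3 nested substitutions gives center (55/112, 3/7), radius 1/448
input y4: applying the 3 nested substitutions gives center (1/2, 25/56), radius 1/448
input y5: applying the 3 nested substitutions gives center (55/112, 7/16), radius 1/336
input y6: applying the 1 nested substitution gives center (1/2, 0), radius 1/6


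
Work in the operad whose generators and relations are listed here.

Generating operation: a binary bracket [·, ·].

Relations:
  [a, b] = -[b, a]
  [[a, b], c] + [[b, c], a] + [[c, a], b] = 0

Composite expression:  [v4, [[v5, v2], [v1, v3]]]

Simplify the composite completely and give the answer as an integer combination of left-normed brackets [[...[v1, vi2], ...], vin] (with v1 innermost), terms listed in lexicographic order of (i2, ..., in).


-[[[[v1, v3], v2], v5], v4] + [[[[v1, v3], v5], v2], v4]


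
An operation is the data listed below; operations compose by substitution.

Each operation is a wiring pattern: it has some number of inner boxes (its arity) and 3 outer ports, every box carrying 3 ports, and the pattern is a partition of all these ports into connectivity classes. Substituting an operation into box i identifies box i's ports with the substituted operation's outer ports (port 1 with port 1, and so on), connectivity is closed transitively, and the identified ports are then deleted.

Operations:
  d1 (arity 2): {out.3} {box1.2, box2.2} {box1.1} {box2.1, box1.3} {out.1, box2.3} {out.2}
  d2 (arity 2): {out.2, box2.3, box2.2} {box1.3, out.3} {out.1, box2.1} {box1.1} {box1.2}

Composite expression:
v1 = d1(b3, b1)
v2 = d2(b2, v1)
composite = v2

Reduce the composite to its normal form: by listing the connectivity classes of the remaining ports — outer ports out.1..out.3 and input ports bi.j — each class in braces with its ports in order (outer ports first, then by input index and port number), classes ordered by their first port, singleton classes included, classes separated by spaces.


{out.1, b1.3} {out.2} {out.3, b2.3} {b1.1, b3.3} {b1.2, b3.2} {b2.1} {b2.2} {b3.1}

Reachability decides: close wires over d2-identified ports.
the subtree at d1 composes to {out.1, b1.3} {out.2} {out.3} {b1.1, b3.3} {b1.2, b3.2} {b3.1} on (b3, b1); out.j = own outer ports
the subtree at d2 composes to {out.1, b1.3} {out.2} {out.3, b2.3} {b1.1, b3.3} {b1.2, b3.2} {b2.1} {b2.2} {b3.1} on (b2, b3, b1); out.j = own outer ports


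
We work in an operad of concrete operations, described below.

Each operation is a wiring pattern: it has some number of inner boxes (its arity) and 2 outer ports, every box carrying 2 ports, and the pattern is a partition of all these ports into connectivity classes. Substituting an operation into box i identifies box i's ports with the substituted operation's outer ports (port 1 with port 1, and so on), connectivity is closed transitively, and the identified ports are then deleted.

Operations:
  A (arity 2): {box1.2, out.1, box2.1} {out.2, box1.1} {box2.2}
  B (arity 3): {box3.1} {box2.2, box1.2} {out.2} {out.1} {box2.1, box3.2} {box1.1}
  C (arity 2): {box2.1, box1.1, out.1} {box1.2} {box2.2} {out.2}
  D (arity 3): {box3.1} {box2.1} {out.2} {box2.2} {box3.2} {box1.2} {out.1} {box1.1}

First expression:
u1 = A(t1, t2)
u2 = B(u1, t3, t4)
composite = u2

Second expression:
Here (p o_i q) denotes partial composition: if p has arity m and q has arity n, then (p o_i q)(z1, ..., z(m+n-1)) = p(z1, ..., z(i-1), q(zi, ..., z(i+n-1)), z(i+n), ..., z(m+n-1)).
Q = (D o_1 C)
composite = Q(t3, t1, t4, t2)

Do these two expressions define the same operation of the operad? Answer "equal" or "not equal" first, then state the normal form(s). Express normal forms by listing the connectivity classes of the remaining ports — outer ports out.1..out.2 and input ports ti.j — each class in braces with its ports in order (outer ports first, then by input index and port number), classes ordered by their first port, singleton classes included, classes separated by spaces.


not equal: they reduce to {out.1} {out.2} {t1.1, t3.2} {t1.2, t2.1} {t2.2} {t3.1, t4.2} {t4.1} and {out.1} {out.2} {t1.1, t3.1} {t1.2} {t2.1} {t2.2} {t3.2} {t4.1} {t4.2}

The first expression, normalized: {out.1} {out.2} {t1.1, t3.2} {t1.2, t2.1} {t2.2} {t3.1, t4.2} {t4.1}
The second expression, normalized: {out.1} {out.2} {t1.1, t3.1} {t1.2} {t2.1} {t2.2} {t3.2} {t4.1} {t4.2}
No match — not equal.


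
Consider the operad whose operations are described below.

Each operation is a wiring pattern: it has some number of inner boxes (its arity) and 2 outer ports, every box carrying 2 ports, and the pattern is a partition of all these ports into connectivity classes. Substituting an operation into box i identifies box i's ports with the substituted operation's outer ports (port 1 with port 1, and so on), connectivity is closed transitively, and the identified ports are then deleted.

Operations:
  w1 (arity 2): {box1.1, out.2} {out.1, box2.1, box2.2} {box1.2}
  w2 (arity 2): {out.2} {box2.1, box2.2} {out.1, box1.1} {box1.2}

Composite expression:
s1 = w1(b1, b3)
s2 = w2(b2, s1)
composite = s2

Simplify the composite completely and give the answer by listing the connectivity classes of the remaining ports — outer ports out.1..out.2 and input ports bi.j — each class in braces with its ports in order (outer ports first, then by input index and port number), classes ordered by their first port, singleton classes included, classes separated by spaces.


{out.1, b2.1} {out.2} {b1.1, b3.1, b3.2} {b1.2} {b2.2}

Treat the ports identified at w2 as solder joints: merge, then drop.
stage w1: inputs (b1, b3), connectivity {out.1, b3.1, b3.2} {out.2, b1.1} {b1.2}, out.j its boundary
stage w2: inputs (b2, b1, b3), connectivity {out.1, b2.1} {out.2} {b1.1, b3.1, b3.2} {b1.2} {b2.2}, out.j its boundary


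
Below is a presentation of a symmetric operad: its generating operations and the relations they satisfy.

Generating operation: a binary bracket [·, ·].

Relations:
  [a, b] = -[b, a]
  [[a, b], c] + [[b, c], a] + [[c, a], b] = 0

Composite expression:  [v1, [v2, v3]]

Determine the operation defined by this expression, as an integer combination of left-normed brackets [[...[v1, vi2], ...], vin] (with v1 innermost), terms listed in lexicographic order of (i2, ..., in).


Expand each bracket as ab - ba; the v1-initial words give the coefficients.
Composite bracket: [v1, [v2, v3]]
Applying ab - ba throughout gives 4 signed words (2^2 = 4).
Coefficients come from the v1-initial words:
  v1v2v3 (sign +1) contributes +[[v1, v2], v3]
  v1v3v2 (sign -1) contributes -[[v1, v3], v2]

[[v1, v2], v3] - [[v1, v3], v2]


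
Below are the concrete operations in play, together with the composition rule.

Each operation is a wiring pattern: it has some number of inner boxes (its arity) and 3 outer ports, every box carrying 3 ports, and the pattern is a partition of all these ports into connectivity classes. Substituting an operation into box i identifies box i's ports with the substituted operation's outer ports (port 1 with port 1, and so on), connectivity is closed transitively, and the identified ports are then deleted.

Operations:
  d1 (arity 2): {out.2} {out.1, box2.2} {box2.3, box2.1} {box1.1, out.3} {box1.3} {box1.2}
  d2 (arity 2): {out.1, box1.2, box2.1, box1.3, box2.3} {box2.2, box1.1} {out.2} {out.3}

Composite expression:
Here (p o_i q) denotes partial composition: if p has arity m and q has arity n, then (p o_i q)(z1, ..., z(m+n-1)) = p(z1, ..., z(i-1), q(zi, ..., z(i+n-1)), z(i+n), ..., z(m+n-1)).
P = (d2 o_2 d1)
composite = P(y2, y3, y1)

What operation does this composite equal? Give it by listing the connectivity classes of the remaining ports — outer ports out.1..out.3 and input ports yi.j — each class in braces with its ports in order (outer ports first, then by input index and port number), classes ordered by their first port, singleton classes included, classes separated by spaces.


Substituting into d2 glues patterns; closure does the rest.
through d1, on inputs (y3, y1): {out.1, y1.2} {out.2} {out.3, y3.1} {y1.1, y1.3} {y3.2} {y3.3} (out.j = stage outer ports)
through d2, on inputs (y2, y3, y1): {out.1, y1.2, y2.2, y2.3, y3.1} {out.2} {out.3} {y1.1, y1.3} {y2.1} {y3.2} {y3.3} (out.j = stage outer ports)

{out.1, y1.2, y2.2, y2.3, y3.1} {out.2} {out.3} {y1.1, y1.3} {y2.1} {y3.2} {y3.3}


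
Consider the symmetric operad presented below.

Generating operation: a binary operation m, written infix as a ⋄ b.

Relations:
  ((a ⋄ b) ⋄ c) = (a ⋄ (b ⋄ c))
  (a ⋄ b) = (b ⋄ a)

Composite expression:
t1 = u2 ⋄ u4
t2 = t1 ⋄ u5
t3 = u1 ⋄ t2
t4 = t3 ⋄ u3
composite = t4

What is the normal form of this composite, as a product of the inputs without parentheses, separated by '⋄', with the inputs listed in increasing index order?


u1 ⋄ u2 ⋄ u3 ⋄ u4 ⋄ u5

Reordering under m is free, so list the u-inputs canonically.
(u2 ⋄ u4) spells out as u2 ⋄ u4
((u2 ⋄ u4) ⋄ u5) spells out as u2 ⋄ u4 ⋄ u5
(u1 ⋄ ((u2 ⋄ u4) ⋄ u5)) spells out as u1 ⋄ u2 ⋄ u4 ⋄ u5
((u1 ⋄ ((u2 ⋄ u4) ⋄ u5)) ⋄ u3) spells out as u1 ⋄ u2 ⋄ u4 ⋄ u5 ⋄ u3
reordering the factors by index: u1 ⋄ u2 ⋄ u3 ⋄ u4 ⋄ u5


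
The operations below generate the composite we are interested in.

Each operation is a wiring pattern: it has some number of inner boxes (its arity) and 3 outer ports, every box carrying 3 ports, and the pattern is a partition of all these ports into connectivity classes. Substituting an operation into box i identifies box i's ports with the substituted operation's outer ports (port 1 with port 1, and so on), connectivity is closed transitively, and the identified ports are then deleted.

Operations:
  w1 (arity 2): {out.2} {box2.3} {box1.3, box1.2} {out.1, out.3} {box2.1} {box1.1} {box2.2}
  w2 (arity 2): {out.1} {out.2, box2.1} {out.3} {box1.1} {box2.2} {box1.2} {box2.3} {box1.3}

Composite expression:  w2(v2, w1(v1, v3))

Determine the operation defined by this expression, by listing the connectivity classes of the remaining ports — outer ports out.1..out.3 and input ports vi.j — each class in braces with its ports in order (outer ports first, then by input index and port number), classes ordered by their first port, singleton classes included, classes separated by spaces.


{out.1} {out.2} {out.3} {v1.1} {v1.2, v1.3} {v2.1} {v2.2} {v2.3} {v3.1} {v3.2} {v3.3}


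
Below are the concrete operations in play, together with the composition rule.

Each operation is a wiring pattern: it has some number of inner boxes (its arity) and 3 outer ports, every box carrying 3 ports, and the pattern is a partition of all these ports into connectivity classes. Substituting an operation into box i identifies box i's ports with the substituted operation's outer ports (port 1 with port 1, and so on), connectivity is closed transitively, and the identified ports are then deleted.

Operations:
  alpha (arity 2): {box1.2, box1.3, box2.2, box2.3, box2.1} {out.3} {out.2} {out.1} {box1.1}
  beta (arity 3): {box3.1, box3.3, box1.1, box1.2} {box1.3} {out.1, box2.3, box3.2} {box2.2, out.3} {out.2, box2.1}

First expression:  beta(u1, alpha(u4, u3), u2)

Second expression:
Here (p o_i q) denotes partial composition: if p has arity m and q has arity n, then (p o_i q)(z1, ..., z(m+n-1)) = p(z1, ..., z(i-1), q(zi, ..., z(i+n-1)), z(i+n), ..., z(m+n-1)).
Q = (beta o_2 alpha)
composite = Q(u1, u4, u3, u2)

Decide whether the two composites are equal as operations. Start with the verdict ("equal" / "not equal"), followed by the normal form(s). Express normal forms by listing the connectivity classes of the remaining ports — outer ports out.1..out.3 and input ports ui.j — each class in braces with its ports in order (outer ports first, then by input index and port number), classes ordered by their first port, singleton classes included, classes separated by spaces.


equal: each reduces to {out.1, u2.2} {out.2} {out.3} {u1.1, u1.2, u2.1, u2.3} {u1.3} {u3.1, u3.2, u3.3, u4.2, u4.3} {u4.1}

The first expression reduces to {out.1, u2.2} {out.2} {out.3} {u1.1, u1.2, u2.1, u2.3} {u1.3} {u3.1, u3.2, u3.3, u4.2, u4.3} {u4.1}
The second expression reduces to {out.1, u2.2} {out.2} {out.3} {u1.1, u1.2, u2.1, u2.3} {u1.3} {u3.1, u3.2, u3.3, u4.2, u4.3} {u4.1}
Identical normal forms: equal.
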